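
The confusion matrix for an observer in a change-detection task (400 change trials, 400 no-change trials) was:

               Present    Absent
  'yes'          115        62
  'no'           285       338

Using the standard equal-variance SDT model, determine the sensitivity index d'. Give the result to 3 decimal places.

H = 115/400 = 0.2875
FA = 62/400 = 0.1550
z(0.2875) = -0.5607, z(0.1550) = -1.0152
d' = z(H) − z(FA) = -0.5607 − (-1.0152) = 0.4545

d' = 0.455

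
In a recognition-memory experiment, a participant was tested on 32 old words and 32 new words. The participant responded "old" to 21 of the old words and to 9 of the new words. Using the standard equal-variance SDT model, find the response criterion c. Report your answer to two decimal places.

H = 21/32 = 0.6562
FA = 9/32 = 0.2812
z(0.6562) = 0.402, z(0.2812) = -0.579
c = −½·[z(H) + z(FA)] = −0.5 × (0.402 + (-0.579)) = 0.0885

c = 0.09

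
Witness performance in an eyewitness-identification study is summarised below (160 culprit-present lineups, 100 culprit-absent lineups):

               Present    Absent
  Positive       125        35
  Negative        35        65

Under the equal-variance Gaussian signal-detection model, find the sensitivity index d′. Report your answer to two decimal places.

d′ = 1.16

H = 125/160 = 0.7812
FA = 35/100 = 0.3500
Φ⁻¹(0.7812) = 0.7763, Φ⁻¹(0.3500) = -0.3853
d' = z(H) − z(FA) = 0.7763 − (-0.3853) = 1.1616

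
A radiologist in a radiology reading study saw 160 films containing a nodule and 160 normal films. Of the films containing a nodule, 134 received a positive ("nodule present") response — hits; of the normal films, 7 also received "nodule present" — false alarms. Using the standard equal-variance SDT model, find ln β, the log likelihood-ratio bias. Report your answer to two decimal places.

ln β = 0.98

H = 134/160 = 0.8375
FA = 7/160 = 0.0437
z(0.8375) = 0.984, z(0.0437) = -1.709
ln β = −½·[z(H)² − z(FA)²] = −0.5 × (0.968 − 2.921) = 0.9765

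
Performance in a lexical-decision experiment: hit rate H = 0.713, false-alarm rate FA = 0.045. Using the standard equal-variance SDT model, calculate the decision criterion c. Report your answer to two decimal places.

c = 0.57

Φ⁻¹(0.713) = 0.562, Φ⁻¹(0.045) = -1.695
c = −½·[z(H) + z(FA)] = −0.5 × (0.562 + (-1.695)) = 0.5665
c > 0: the participant has a conservative response bias.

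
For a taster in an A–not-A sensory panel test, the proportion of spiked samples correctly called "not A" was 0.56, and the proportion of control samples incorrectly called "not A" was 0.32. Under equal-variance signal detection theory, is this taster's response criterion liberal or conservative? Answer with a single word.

conservative

z(H) = 0.151, z(FA) = -0.468
c = −½·(z(H) + z(FA)) = 0.1585
c > 0 → conservative criterion (biased toward responding “no”).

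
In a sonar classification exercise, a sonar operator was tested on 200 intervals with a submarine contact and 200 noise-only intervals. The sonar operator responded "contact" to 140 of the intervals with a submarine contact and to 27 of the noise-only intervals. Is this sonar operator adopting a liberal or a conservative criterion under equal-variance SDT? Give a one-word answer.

z(H) = 0.524, z(FA) = -1.103
c = −½·(z(H) + z(FA)) = 0.2895
c > 0 → conservative criterion (biased toward responding “no”).

conservative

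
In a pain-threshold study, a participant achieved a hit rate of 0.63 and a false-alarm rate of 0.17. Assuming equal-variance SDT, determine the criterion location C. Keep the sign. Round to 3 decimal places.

z(0.63) = 0.3319, z(0.17) = -0.9542
c = −½·[z(H) + z(FA)] = −0.5 × (0.3319 + (-0.9542)) = 0.31115

C = 0.311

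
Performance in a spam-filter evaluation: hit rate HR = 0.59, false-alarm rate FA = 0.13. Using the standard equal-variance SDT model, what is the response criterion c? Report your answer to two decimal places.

z(0.59) = 0.2275, z(0.13) = -1.1264
c = −½·[z(H) + z(FA)] = −0.5 × (0.2275 + (-1.1264)) = 0.44945
c > 0: the classifier has a conservative response bias.

c = 0.45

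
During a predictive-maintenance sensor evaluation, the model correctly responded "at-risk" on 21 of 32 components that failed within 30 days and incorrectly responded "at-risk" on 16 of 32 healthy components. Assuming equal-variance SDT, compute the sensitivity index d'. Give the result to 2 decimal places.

H = 21/32 = 0.6562
FA = 16/32 = 0.5000
Φ⁻¹(0.6562) = 0.4021, Φ⁻¹(0.5000) = 0.0000
d' = z(H) − z(FA) = 0.4021 − 0.0000 = 0.4021

d' = 0.40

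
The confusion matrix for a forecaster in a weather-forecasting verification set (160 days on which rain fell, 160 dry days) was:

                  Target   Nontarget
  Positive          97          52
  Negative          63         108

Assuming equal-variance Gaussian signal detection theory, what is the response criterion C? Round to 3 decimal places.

H = 97/160 = 0.6062
FA = 52/160 = 0.3250
Φ⁻¹(H) = 0.2694
Φ⁻¹(FA) = -0.4538
c = −½·[z(H) + z(FA)] = −0.5 × (0.2694 + (-0.4538)) = 0.0922
c > 0: the forecaster has a conservative response bias.

C = 0.092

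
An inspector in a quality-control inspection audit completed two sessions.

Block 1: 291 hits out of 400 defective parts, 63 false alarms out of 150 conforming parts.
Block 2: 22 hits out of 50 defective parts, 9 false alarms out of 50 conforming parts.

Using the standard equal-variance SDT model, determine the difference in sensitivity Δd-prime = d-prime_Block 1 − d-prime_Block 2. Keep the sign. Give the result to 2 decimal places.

Block 1: z(0.7275) = 0.605, z(0.4200) = -0.202, d' = 0.807
Block 2: z(0.4400) = -0.151, z(0.1800) = -0.915, d' = 0.764
Δd' = d'_Block 1 − d'_Block 2 = 0.807 − 0.764 = 0.043
Block 1 has the higher sensitivity.

Δd-prime = 0.04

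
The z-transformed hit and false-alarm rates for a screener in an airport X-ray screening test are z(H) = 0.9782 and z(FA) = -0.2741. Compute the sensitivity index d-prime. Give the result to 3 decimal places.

d' = z(H) − z(FA) = 0.9782 − (-0.2741) = 1.2523

d-prime = 1.252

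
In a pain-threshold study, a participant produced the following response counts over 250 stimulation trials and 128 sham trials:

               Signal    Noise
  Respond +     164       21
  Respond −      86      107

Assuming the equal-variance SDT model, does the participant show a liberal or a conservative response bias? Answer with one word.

z(H) = 0.402, z(FA) = -0.978
c = −½·(z(H) + z(FA)) = 0.288
c > 0 → conservative criterion (biased toward responding “no”).

conservative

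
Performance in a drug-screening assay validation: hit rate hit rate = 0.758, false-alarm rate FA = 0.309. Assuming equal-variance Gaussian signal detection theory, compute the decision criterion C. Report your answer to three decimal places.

C = -0.101

Φ⁻¹(H) = 0.6999
Φ⁻¹(FA) = -0.4987
c = −½·[z(H) + z(FA)] = −0.5 × (0.6999 + (-0.4987)) = -0.1006
c < 0: the assay has a liberal response bias.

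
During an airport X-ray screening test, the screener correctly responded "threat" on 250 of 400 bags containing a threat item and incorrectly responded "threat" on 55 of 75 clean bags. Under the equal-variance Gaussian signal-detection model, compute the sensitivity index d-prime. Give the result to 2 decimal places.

d-prime = -0.30

H = 250/400 = 0.6250
FA = 55/75 = 0.7333
z(H) = 0.319
z(FA) = 0.623
d' = z(H) − z(FA) = 0.319 − 0.623 = -0.304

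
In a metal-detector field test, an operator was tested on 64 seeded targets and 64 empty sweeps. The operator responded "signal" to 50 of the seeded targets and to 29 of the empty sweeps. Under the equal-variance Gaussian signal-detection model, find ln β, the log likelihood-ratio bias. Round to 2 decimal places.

ln β = -0.29

H = 50/64 = 0.7812
FA = 29/64 = 0.4531
z(0.7812) = 0.776, z(0.4531) = -0.118
ln β = −½·[z(H)² − z(FA)²] = −0.5 × (0.602 − 0.014) = -0.294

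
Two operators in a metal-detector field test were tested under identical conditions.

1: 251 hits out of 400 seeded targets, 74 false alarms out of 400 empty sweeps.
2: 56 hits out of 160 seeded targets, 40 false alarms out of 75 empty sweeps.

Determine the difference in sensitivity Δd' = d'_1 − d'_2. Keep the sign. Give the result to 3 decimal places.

Δd' = 1.691

1: z(0.6275) = 0.3252, z(0.1850) = -0.8965, d' = 1.2217
2: z(0.3500) = -0.3853, z(0.5333) = 0.0836, d' = -0.4689
Δd' = d'_1 − d'_2 = 1.2217 − (-0.4689) = 1.6906
1 has the higher sensitivity.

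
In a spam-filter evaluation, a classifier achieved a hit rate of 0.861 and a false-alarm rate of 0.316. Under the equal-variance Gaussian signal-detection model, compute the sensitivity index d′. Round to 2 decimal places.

z(H) = z(0.861) = 1.085
z(FA) = z(0.316) = -0.479
d' = z(H) − z(FA) = 1.085 − (-0.479) = 1.564

d′ = 1.56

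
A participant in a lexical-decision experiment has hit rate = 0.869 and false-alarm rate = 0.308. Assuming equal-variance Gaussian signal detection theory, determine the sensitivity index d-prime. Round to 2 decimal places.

Φ⁻¹(H) = Φ⁻¹(0.869) = 1.122
Φ⁻¹(FA) = Φ⁻¹(0.308) = -0.502
d' = z(H) − z(FA) = 1.122 − (-0.502) = 1.624

d-prime = 1.62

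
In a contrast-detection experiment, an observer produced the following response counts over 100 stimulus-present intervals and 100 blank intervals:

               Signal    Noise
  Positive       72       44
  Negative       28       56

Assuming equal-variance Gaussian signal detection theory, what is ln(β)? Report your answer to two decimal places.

H = 72/100 = 0.7200
FA = 44/100 = 0.4400
z(H) = 0.583
z(FA) = -0.151
ln β = −½·[z(H)² − z(FA)²] = −0.5 × (0.340 − 0.023) = -0.1585

ln β = -0.16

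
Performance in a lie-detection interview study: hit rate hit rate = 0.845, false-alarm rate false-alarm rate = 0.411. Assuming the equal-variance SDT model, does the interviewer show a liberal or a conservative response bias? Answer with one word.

z(H) = 1.015, z(FA) = -0.225
c = −½·(z(H) + z(FA)) = -0.395
c < 0 → liberal criterion (biased toward responding “yes”).

liberal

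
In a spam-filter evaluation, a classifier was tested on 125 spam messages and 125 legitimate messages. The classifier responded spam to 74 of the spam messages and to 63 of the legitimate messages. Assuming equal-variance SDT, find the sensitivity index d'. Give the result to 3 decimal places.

H = 74/125 = 0.5920
FA = 63/125 = 0.5040
z(0.5920) = 0.2327, z(0.5040) = 0.0100
d' = z(H) − z(FA) = 0.2327 − 0.0100 = 0.2227

d' = 0.223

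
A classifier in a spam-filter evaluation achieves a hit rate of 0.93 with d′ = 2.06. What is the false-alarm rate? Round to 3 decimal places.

false-alarm rate = 0.280

z(hit rate) = z(0.93) = 1.4758
z(FA) = z(H) − d' = 1.4758 − 2.06 = -0.5842
false-alarm rate = Φ(-0.5842) = 0.2795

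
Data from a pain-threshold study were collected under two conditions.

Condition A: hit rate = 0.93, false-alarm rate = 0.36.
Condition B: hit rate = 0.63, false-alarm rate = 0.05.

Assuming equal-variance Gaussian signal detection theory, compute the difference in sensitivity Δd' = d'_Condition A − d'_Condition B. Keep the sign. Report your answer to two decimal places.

Condition A: z(0.93) = 1.476, z(0.36) = -0.358, d' = 1.834
Condition B: z(0.63) = 0.332, z(0.05) = -1.645, d' = 1.977
Δd' = d'_Condition A − d'_Condition B = 1.834 − 1.977 = -0.143
Condition B has the higher sensitivity.

Δd' = -0.14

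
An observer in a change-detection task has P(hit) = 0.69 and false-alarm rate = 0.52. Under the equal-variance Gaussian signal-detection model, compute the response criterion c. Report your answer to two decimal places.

c = -0.27

z(H) = z(0.69) = 0.496
z(FA) = z(0.52) = 0.050
c = −½·[z(H) + z(FA)] = −0.5 × (0.496 + 0.050) = -0.273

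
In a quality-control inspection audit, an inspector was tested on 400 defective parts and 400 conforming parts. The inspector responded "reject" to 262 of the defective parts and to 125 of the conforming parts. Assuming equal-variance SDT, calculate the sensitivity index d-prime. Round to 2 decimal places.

d-prime = 0.89

H = 262/400 = 0.6550
FA = 125/400 = 0.3125
z(H) = z(0.6550) = 0.3989
z(FA) = z(0.3125) = -0.4888
d' = z(H) − z(FA) = 0.3989 − (-0.4888) = 0.8877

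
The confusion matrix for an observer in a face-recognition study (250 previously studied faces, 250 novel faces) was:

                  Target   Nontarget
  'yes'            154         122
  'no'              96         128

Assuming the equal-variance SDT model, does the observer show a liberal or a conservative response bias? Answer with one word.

liberal

z(H) = 0.295, z(FA) = -0.030
c = −½·(z(H) + z(FA)) = -0.1325
c < 0 → liberal criterion (biased toward responding “yes”).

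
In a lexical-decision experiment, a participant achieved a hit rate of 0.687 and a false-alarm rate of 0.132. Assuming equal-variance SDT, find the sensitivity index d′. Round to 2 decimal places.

z(H) = 0.487
z(FA) = -1.117
d' = z(H) − z(FA) = 0.487 − (-1.117) = 1.604

d′ = 1.60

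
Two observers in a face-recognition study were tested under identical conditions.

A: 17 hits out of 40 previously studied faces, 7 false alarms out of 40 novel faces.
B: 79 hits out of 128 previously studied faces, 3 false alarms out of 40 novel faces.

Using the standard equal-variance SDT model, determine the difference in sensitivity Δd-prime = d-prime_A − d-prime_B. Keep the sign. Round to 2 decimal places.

Δd-prime = -0.99

A: z(0.4250) = -0.189, z(0.1750) = -0.935, d' = 0.746
B: z(0.6172) = 0.298, z(0.0750) = -1.440, d' = 1.738
Δd' = d'_A − d'_B = 0.746 − 1.738 = -0.992
B has the higher sensitivity.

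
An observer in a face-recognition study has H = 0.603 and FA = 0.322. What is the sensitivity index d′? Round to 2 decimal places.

z(0.603) = 0.2611, z(0.322) = -0.4621
d' = z(H) − z(FA) = 0.2611 − (-0.4621) = 0.7232

d′ = 0.72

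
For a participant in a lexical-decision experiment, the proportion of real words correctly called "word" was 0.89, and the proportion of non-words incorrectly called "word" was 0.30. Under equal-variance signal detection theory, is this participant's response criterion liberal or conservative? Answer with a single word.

liberal

z(H) = 1.227, z(FA) = -0.524
c = −½·(z(H) + z(FA)) = -0.3515
c < 0 → liberal criterion (biased toward responding “yes”).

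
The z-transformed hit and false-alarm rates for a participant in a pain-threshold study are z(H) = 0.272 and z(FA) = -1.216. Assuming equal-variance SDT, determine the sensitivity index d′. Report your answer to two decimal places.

d' = z(H) − z(FA) = 0.272 − (-1.216) = 1.488

d′ = 1.49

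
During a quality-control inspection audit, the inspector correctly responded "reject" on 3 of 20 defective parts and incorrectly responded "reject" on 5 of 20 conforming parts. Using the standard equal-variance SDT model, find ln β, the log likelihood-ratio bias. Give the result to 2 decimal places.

H = 3/20 = 0.1500
FA = 5/20 = 0.2500
z(0.1500) = -1.036, z(0.2500) = -0.674
ln β = −½·[z(H)² − z(FA)²] = −0.5 × (1.073 − 0.454) = -0.3095

ln β = -0.31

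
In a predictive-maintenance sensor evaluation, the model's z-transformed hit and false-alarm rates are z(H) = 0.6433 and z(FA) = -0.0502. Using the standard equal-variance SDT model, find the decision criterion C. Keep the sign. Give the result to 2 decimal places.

c = −½·[z(H) + z(FA)] = −½·(0.6433 + (-0.0502)) = -0.29655

C = -0.30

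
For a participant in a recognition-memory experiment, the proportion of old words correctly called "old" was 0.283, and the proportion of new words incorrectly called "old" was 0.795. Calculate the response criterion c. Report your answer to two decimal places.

c = -0.12

z(0.283) = -0.5740, z(0.795) = 0.8239
c = −½·[z(H) + z(FA)] = −0.5 × (-0.5740 + 0.8239) = -0.12495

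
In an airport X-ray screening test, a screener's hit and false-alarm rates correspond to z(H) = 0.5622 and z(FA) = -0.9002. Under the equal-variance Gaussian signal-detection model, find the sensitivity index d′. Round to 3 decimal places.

d′ = 1.462

d' = z(H) − z(FA) = 0.5622 − (-0.9002) = 1.4624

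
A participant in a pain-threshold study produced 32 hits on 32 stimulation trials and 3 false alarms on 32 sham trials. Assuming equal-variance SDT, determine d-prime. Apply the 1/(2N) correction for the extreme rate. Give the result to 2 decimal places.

d-prime = 3.47

The hit rate is 32/32 = 1, so apply the 1/(2N) correction: H → 1 − 1/(2·32) = 0.98438.
z(H) = z(0.98438) = 2.154
z(FA) = z(0.09375) = -1.318
d' = 2.154 − (-1.318) = 3.472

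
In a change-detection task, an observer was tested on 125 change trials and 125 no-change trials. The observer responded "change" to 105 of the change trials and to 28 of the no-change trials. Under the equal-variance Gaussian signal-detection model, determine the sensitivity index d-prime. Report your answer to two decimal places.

d-prime = 1.75

H = 105/125 = 0.8400
FA = 28/125 = 0.2240
Φ⁻¹(H) = Φ⁻¹(0.8400) = 0.9945
Φ⁻¹(FA) = Φ⁻¹(0.2240) = -0.7588
d' = z(H) − z(FA) = 0.9945 − (-0.7588) = 1.7533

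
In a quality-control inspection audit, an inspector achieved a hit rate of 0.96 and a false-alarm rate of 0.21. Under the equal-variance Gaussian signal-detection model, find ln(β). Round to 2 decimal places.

ln β = -1.21

z(H) = 1.751
z(FA) = -0.806
ln β = −½·[z(H)² − z(FA)²] = −0.5 × (3.066 − 0.650) = -1.208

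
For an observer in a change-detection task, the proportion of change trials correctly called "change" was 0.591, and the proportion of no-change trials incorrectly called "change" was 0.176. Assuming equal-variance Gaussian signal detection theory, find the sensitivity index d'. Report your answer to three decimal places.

z(H) = 0.2301
z(FA) = -0.9307
d' = z(H) − z(FA) = 0.2301 − (-0.9307) = 1.1608

d' = 1.161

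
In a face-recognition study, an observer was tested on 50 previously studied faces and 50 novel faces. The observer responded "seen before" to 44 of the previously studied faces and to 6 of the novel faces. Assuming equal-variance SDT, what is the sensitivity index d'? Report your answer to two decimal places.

d' = 2.35

H = 44/50 = 0.8800
FA = 6/50 = 0.1200
Φ⁻¹(H) = Φ⁻¹(0.8800) = 1.1750
Φ⁻¹(FA) = Φ⁻¹(0.1200) = -1.1750
d' = z(H) − z(FA) = 1.1750 − (-1.1750) = 2.3500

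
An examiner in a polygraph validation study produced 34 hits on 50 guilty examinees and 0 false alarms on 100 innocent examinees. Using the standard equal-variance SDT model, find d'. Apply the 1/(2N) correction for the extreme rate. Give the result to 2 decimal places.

The false-alarm rate is 0/100 = 0, so apply the 1/(2N) correction: FA → 1/(2·100) = 0.00500.
z(H) = z(0.68000) = 0.468
z(FA) = z(0.00500) = -2.576
d' = 0.468 − (-2.576) = 3.044

d' = 3.04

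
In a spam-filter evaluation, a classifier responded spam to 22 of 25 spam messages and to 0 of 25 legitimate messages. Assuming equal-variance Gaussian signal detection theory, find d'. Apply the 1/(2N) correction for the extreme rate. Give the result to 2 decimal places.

d' = 3.23

The false-alarm rate is 0/25 = 0, so apply the 1/(2N) correction: FA → 1/(2·25) = 0.02000.
z(H) = z(0.88000) = 1.175
z(FA) = z(0.02000) = -2.054
d' = 1.175 − (-2.054) = 3.229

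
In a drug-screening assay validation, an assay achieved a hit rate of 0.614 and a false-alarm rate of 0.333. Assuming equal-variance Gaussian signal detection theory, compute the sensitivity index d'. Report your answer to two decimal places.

z(H) = 0.290
z(FA) = -0.432
d' = z(H) − z(FA) = 0.290 − (-0.432) = 0.722

d' = 0.72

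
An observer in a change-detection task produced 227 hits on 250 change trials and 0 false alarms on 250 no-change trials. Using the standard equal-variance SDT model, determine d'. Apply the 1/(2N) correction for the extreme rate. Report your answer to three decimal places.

The false-alarm rate is 0/250 = 0, so apply the 1/(2N) correction: FA → 1/(2·250) = 0.00200.
z(H) = z(0.90800) = 1.3285
z(FA) = z(0.00200) = -2.8782
d' = 1.3285 − (-2.8782) = 4.2067

d' = 4.207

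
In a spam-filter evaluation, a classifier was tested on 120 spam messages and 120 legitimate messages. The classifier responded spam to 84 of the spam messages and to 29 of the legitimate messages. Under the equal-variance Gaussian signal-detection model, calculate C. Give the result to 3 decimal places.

C = 0.088

H = 84/120 = 0.7000
FA = 29/120 = 0.2417
z(H) = z(0.7000) = 0.5244
z(FA) = z(0.2417) = -0.7008
c = −½·[z(H) + z(FA)] = −0.5 × (0.5244 + (-0.7008)) = 0.0882
c > 0: the classifier has a conservative response bias.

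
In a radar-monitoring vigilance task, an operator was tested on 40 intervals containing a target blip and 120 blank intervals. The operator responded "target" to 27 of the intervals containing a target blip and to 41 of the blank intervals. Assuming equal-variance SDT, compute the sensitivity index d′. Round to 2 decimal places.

d′ = 0.86

H = 27/40 = 0.6750
FA = 41/120 = 0.3417
z(H) = 0.454
z(FA) = -0.408
d' = z(H) − z(FA) = 0.454 − (-0.408) = 0.862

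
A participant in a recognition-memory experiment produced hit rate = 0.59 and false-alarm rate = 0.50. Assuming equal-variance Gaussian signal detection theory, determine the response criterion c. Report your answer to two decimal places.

c = -0.11

z(H) = z(0.59) = 0.2275
z(FA) = z(0.50) = 0.0000
c = −½·[z(H) + z(FA)] = −0.5 × (0.2275 + 0.0000) = -0.11375
c < 0: the participant has a liberal response bias.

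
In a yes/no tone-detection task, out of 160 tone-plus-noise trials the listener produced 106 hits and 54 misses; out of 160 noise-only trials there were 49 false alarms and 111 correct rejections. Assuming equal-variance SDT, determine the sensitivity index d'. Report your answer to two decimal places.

H = 106/160 = 0.6625
FA = 49/160 = 0.3063
z(H) = z(0.6625) = 0.4193
z(FA) = z(0.3063) = -0.5064
d' = z(H) − z(FA) = 0.4193 − (-0.5064) = 0.9257

d' = 0.93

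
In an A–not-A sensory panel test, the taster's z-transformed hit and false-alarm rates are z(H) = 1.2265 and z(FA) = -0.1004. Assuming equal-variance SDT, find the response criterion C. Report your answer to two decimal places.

C = -0.56

c = −½·[z(H) + z(FA)] = −½·(1.2265 + (-0.1004)) = -0.56305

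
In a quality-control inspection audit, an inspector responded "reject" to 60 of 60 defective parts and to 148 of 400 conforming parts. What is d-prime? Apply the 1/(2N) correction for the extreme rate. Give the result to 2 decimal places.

d-prime = 2.73

The hit rate is 60/60 = 1, so apply the 1/(2N) correction: H → 1 − 1/(2·60) = 0.99167.
z(H) = z(0.99167) = 2.394
z(FA) = z(0.37000) = -0.332
d' = 2.394 − (-0.332) = 2.726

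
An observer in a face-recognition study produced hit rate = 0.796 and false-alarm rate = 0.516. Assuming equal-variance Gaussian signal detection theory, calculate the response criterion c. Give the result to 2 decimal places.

z(H) = z(0.796) = 0.8274
z(FA) = z(0.516) = 0.0401
c = −½·[z(H) + z(FA)] = −0.5 × (0.8274 + 0.0401) = -0.43375
c < 0: the observer has a liberal response bias.

c = -0.43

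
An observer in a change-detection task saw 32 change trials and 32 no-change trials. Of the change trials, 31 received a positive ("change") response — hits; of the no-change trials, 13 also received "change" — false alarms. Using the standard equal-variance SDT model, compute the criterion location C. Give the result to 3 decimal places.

C = -0.813

H = 31/32 = 0.9688
FA = 13/32 = 0.4062
Φ⁻¹(0.9688) = 1.8634, Φ⁻¹(0.4062) = -0.2373
c = −½·[z(H) + z(FA)] = −0.5 × (1.8634 + (-0.2373)) = -0.81305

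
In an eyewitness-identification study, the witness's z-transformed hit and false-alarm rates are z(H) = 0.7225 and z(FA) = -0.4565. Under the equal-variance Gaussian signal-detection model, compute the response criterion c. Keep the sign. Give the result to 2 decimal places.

c = -0.13

c = −½·[z(H) + z(FA)] = −½·(0.7225 + (-0.4565)) = -0.1330
c < 0: the witness has a liberal response bias.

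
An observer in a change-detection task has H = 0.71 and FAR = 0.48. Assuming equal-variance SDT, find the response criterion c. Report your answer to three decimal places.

z(H) = 0.5534
z(FA) = -0.0502
c = −½·[z(H) + z(FA)] = −0.5 × (0.5534 + (-0.0502)) = -0.2516
c < 0: the observer has a liberal response bias.

c = -0.252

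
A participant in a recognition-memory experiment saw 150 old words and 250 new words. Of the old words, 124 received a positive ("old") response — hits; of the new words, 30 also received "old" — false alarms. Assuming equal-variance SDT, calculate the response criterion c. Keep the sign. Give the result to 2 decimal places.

H = 124/150 = 0.8267
FA = 30/250 = 0.1200
z(H) = 0.9412
z(FA) = -1.1750
c = −½·[z(H) + z(FA)] = −0.5 × (0.9412 + (-1.1750)) = 0.1169

c = 0.12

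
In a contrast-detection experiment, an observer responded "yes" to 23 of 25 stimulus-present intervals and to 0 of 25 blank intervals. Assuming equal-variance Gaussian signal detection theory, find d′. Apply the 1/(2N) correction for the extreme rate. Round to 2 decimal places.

The false-alarm rate is 0/25 = 0, so apply the 1/(2N) correction: FA → 1/(2·25) = 0.02000.
z(H) = z(0.92000) = 1.405
z(FA) = z(0.02000) = -2.054
d' = 1.405 − (-2.054) = 3.459

d′ = 3.46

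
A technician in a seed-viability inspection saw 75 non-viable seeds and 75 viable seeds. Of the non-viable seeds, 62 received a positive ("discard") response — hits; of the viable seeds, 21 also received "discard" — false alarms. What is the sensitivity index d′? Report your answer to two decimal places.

d′ = 1.52

H = 62/75 = 0.8267
FA = 21/75 = 0.2800
z(0.8267) = 0.9412, z(0.2800) = -0.5828
d' = z(H) − z(FA) = 0.9412 − (-0.5828) = 1.5240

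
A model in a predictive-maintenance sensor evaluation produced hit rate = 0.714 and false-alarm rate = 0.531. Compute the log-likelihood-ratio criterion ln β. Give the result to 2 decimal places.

z(0.714) = 0.565, z(0.531) = 0.078
ln β = −½·[z(H)² − z(FA)²] = −0.5 × (0.319 − 0.006) = -0.1565

ln β = -0.16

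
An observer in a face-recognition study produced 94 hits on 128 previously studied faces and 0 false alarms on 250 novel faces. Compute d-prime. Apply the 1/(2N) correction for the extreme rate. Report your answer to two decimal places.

The false-alarm rate is 0/250 = 0, so apply the 1/(2N) correction: FA → 1/(2·250) = 0.00200.
z(H) = z(0.73438) = 0.626
z(FA) = z(0.00200) = -2.878
d' = 0.626 − (-2.878) = 3.504

d-prime = 3.50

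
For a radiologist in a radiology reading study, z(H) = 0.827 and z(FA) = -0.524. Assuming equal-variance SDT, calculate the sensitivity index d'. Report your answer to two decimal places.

d' = z(H) − z(FA) = 0.827 − (-0.524) = 1.351

d' = 1.35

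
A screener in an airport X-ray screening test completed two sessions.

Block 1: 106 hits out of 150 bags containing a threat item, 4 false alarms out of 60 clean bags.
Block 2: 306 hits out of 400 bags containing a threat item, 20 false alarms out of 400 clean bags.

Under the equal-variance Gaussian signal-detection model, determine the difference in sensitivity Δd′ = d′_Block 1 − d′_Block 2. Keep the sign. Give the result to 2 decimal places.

Block 1: z(0.7067) = 0.544, z(0.0667) = -1.501, d' = 2.045
Block 2: z(0.7650) = 0.722, z(0.0500) = -1.645, d' = 2.367
Δd' = d'_Block 1 − d'_Block 2 = 2.045 − 2.367 = -0.322
Block 2 has the higher sensitivity.

Δd′ = -0.32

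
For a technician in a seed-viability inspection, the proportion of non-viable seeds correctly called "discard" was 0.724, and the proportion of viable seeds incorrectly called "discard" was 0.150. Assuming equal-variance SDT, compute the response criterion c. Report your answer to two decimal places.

z(H) = 0.5948
z(FA) = -1.0364
c = −½·[z(H) + z(FA)] = −0.5 × (0.5948 + (-1.0364)) = 0.2208
c > 0: the technician has a conservative response bias.

c = 0.22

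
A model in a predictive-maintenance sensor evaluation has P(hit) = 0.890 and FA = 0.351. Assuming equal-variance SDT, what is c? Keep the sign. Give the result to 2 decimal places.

z(H) = z(0.890) = 1.227
z(FA) = z(0.351) = -0.383
c = −½·[z(H) + z(FA)] = −0.5 × (1.227 + (-0.383)) = -0.422

c = -0.42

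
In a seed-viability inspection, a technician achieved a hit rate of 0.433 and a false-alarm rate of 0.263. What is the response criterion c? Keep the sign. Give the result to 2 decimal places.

z(H) = z(0.433) = -0.1687
z(FA) = z(0.263) = -0.6341
c = −½·[z(H) + z(FA)] = −0.5 × (-0.1687 + (-0.6341)) = 0.4014

c = 0.40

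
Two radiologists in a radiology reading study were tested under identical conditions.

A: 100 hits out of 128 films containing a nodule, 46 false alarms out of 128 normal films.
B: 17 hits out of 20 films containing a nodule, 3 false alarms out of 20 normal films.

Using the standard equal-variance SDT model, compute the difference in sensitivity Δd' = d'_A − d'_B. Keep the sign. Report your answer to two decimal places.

A: z(0.7812) = 0.776, z(0.3594) = -0.360, d' = 1.136
B: z(0.8500) = 1.036, z(0.1500) = -1.036, d' = 2.072
Δd' = d'_A − d'_B = 1.136 − 2.072 = -0.936
B has the higher sensitivity.

Δd' = -0.94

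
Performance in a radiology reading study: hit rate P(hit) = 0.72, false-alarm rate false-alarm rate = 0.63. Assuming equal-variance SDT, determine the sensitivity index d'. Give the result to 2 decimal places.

d' = 0.25

z(H) = 0.5828
z(FA) = 0.3319
d' = z(H) − z(FA) = 0.5828 − 0.3319 = 0.2509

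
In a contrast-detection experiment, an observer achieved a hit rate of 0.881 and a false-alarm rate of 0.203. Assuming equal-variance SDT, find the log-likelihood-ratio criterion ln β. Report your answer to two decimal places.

ln β = -0.35

z(H) = z(0.881) = 1.180
z(FA) = z(0.203) = -0.831
ln β = −½·[z(H)² − z(FA)²] = −0.5 × (1.392 − 0.691) = -0.3505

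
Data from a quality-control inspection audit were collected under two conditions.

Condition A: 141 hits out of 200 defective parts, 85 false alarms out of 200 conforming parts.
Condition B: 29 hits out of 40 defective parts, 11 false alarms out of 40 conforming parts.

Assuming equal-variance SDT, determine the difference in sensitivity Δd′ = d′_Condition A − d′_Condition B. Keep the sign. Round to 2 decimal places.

Condition A: z(0.7050) = 0.539, z(0.4250) = -0.189, d' = 0.728
Condition B: z(0.7250) = 0.598, z(0.2750) = -0.598, d' = 1.196
Δd' = d'_Condition A − d'_Condition B = 0.728 − 1.196 = -0.468
Condition B has the higher sensitivity.

Δd′ = -0.47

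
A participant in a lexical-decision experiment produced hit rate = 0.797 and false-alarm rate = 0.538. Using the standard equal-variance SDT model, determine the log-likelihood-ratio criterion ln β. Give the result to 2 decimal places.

ln β = -0.34

z(0.797) = 0.831, z(0.538) = 0.095
ln β = −½·[z(H)² − z(FA)²] = −0.5 × (0.691 − 0.009) = -0.341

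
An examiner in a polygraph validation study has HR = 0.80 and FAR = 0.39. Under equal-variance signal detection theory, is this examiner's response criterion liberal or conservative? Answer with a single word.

z(H) = 0.842, z(FA) = -0.279
c = −½·(z(H) + z(FA)) = -0.2815
c < 0 → liberal criterion (biased toward responding “yes”).

liberal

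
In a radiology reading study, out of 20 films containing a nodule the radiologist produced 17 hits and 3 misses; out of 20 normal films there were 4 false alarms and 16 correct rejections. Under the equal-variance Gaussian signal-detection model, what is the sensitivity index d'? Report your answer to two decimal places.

d' = 1.88

H = 17/20 = 0.8500
FA = 4/20 = 0.2000
z(H) = 1.0364
z(FA) = -0.8416
d' = z(H) − z(FA) = 1.0364 − (-0.8416) = 1.8780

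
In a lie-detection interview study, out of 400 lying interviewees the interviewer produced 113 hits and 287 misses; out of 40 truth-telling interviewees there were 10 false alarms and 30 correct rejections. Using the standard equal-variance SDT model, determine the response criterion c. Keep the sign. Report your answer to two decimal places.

H = 113/400 = 0.2825
FA = 10/40 = 0.2500
z(H) = z(0.2825) = -0.575
z(FA) = z(0.2500) = -0.674
c = −½·[z(H) + z(FA)] = −0.5 × (-0.575 + (-0.674)) = 0.6245

c = 0.62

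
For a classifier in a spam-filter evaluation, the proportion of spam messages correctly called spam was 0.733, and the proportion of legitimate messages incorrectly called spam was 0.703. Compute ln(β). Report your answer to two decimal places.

z(H) = 0.622
z(FA) = 0.533
ln β = −½·[z(H)² − z(FA)²] = −0.5 × (0.387 − 0.284) = -0.0515

ln β = -0.05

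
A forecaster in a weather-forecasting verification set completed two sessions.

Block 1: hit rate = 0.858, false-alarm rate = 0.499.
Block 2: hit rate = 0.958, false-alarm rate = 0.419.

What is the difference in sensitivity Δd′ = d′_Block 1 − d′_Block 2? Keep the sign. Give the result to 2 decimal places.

Δd′ = -0.86

Block 1: z(0.858) = 1.071, z(0.499) = -0.003, d' = 1.074
Block 2: z(0.958) = 1.728, z(0.419) = -0.204, d' = 1.932
Δd' = d'_Block 1 − d'_Block 2 = 1.074 − 1.932 = -0.858
Block 2 has the higher sensitivity.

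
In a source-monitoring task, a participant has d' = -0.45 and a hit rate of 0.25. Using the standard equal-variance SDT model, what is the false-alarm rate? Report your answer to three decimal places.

false-alarm rate = 0.411

z(hit rate) = z(0.25) = -0.6745
z(FA) = z(H) − d' = -0.6745 − (-0.45) = -0.2245
false-alarm rate = Φ(-0.2245) = 0.4112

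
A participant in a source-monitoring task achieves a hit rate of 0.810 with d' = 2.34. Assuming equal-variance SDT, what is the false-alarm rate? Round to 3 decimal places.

z(hit rate) = z(0.810) = 0.8779
z(FA) = z(H) − d' = 0.8779 − 2.34 = -1.4621
false-alarm rate = Φ(-1.4621) = 0.0719

false-alarm rate = 0.072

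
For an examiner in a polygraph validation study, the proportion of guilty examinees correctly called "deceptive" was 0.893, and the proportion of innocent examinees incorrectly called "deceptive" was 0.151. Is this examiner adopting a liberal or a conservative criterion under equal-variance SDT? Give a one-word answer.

z(H) = 1.243, z(FA) = -1.032
c = −½·(z(H) + z(FA)) = -0.1055
c < 0 → liberal criterion (biased toward responding “yes”).

liberal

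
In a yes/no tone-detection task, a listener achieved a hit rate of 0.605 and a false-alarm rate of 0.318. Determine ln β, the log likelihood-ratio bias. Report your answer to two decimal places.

ln β = 0.08

z(H) = z(0.605) = 0.266
z(FA) = z(0.318) = -0.473
ln β = −½·[z(H)² − z(FA)²] = −0.5 × (0.071 − 0.224) = 0.0765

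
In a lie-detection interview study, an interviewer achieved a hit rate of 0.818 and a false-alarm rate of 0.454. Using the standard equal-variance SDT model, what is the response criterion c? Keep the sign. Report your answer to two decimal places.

c = -0.40

z(H) = 0.908
z(FA) = -0.116
c = −½·[z(H) + z(FA)] = −0.5 × (0.908 + (-0.116)) = -0.396
c < 0: the interviewer has a liberal response bias.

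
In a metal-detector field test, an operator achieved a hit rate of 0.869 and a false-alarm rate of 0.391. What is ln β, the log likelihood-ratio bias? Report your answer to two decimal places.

z(H) = 1.122
z(FA) = -0.277
ln β = −½·[z(H)² − z(FA)²] = −0.5 × (1.259 − 0.077) = -0.591

ln β = -0.59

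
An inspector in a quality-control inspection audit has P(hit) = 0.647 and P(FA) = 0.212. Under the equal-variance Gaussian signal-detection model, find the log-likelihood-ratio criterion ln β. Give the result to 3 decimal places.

z(0.647) = 0.3772, z(0.212) = -0.7995
ln β = −½·[z(H)² − z(FA)²] = −0.5 × (0.1423 − 0.6392) = 0.24845

ln β = 0.248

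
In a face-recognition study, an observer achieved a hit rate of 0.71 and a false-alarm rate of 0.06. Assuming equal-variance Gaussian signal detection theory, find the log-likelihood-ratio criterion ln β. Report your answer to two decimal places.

z(0.71) = 0.553, z(0.06) = -1.555
ln β = −½·[z(H)² − z(FA)²] = −0.5 × (0.306 − 2.418) = 1.056

ln β = 1.06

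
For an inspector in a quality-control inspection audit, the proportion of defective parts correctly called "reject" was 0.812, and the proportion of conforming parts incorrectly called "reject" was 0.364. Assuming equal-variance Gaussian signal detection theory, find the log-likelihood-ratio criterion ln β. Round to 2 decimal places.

z(H) = z(0.812) = 0.885
z(FA) = z(0.364) = -0.348
ln β = −½·[z(H)² − z(FA)²] = −0.5 × (0.783 − 0.121) = -0.331

ln β = -0.33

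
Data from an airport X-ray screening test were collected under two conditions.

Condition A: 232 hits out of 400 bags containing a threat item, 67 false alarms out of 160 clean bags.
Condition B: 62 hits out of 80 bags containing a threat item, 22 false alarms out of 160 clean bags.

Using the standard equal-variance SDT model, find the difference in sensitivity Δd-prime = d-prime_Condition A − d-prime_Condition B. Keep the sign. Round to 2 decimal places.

Condition A: z(0.5800) = 0.202, z(0.4188) = -0.205, d' = 0.407
Condition B: z(0.7750) = 0.755, z(0.1375) = -1.092, d' = 1.847
Δd' = d'_Condition A − d'_Condition B = 0.407 − 1.847 = -1.440
Condition B has the higher sensitivity.

Δd-prime = -1.44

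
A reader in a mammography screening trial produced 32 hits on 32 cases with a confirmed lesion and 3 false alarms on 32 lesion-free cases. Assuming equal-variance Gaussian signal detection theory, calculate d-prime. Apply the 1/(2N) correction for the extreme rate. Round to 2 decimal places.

d-prime = 3.47

The hit rate is 32/32 = 1, so apply the 1/(2N) correction: H → 1 − 1/(2·32) = 0.98438.
z(H) = z(0.98438) = 2.154
z(FA) = z(0.09375) = -1.318
d' = 2.154 − (-1.318) = 3.472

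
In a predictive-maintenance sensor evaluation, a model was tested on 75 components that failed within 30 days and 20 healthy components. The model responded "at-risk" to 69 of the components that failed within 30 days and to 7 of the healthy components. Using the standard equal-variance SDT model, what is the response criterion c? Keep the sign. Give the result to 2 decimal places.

c = -0.51

H = 69/75 = 0.9200
FA = 7/20 = 0.3500
Φ⁻¹(H) = Φ⁻¹(0.9200) = 1.4051
Φ⁻¹(FA) = Φ⁻¹(0.3500) = -0.3853
c = −½·[z(H) + z(FA)] = −0.5 × (1.4051 + (-0.3853)) = -0.5099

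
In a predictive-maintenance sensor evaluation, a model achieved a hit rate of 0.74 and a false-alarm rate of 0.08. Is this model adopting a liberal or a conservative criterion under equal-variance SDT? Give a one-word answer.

z(H) = 0.643, z(FA) = -1.405
c = −½·(z(H) + z(FA)) = 0.381
c > 0 → conservative criterion (biased toward responding “no”).

conservative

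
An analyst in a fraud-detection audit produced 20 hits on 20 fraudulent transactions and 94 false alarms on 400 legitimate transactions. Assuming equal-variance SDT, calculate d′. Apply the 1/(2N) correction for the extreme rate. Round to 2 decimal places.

The hit rate is 20/20 = 1, so apply the 1/(2N) correction: H → 1 − 1/(2·20) = 0.97500.
z(H) = z(0.97500) = 1.960
z(FA) = z(0.23500) = -0.722
d' = 1.960 − (-0.722) = 2.682

d′ = 2.68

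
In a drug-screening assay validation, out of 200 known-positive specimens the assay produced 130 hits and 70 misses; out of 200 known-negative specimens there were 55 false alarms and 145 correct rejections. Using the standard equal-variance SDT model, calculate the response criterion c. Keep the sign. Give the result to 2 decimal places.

H = 130/200 = 0.6500
FA = 55/200 = 0.2750
z(0.6500) = 0.3853, z(0.2750) = -0.5978
c = −½·[z(H) + z(FA)] = −0.5 × (0.3853 + (-0.5978)) = 0.10625

c = 0.11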